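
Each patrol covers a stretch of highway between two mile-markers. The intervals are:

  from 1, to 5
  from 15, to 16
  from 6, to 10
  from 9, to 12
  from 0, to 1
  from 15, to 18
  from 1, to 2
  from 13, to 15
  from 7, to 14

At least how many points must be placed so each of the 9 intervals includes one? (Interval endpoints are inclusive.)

3

Process intervals by earliest right end; each time one isn't hit yet, stab at its right endpoint.
By right end: [0,1]  [1,2]  [1,5]  [6,10]  [9,12]  [7,14]  [13,15]  [15,16]  [15,18]
[0,1] uncovered → point at 1; [6,10] uncovered → point at 10; [13,15] uncovered → point at 15.
Points: 1, 10, 15 (3 total).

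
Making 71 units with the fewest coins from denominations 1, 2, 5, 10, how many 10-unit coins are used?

Greedy: take as many of the largest coin as possible, then repeat with the remainder.
71 = 7×10 + 1×1
Count of 10: 7

7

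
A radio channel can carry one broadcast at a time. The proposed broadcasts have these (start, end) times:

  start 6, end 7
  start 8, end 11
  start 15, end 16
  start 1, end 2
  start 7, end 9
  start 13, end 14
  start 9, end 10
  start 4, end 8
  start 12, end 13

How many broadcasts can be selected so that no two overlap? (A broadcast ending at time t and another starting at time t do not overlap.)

7

Sorted by end: (1,2)  (6,7)  (4,8)  (7,9)  (9,10)  (8,11)  (12,13)  (13,14)  (15,16)
take (1,2); take (6,7); take (7,9); take (9,10); skip (8,11); take (12,13); take (13,14); take (15,16).
Selected 7 broadcasts.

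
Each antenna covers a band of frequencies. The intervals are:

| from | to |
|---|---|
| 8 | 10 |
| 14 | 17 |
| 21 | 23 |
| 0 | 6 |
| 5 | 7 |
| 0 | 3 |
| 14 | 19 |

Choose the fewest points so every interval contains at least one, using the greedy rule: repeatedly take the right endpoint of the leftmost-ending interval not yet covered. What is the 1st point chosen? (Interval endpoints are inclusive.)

By right end: [0,3]  [0,6]  [5,7]  [8,10]  [14,17]  [14,19]  [21,23]
[0,3] uncovered → point at 3; [5,7] uncovered → point at 7; [8,10] uncovered → point at 10; [14,17] uncovered → point at 17; [21,23] uncovered → point at 23.
Points: 3, 7, 10, 17, 23 (5 total).

3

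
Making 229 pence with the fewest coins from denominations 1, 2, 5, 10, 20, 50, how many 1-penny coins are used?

0

Greedy: take as many of the largest coin as possible, then repeat with the remainder.
229 − 4×50→29 − 1×20→9 − 1×5→4 − 2×2→0
Count of 1: 0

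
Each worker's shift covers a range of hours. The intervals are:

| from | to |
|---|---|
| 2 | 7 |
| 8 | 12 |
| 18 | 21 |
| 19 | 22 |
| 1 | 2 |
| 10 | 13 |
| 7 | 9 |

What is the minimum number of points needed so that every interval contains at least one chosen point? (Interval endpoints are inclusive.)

4

Sort by right endpoint; whenever an interval is uncovered, place a point at its right end.
Sorted: [1,2] [2,7] [7,9] [8,12] [10,13] [18,21] [19,22]
{[1,2],[2,7]} hit by 2; {[7,9],[8,12]} hit by 9; {[10,13]} hit by 13; {[18,21],[19,22]} hit by 21.
Points: 2, 9, 13, 21 (4 total).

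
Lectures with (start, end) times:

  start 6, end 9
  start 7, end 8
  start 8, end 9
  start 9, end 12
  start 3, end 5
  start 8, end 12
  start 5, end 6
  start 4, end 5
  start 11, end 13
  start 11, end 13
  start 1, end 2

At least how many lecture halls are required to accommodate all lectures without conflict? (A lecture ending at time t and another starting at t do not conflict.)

4

Count concurrent intervals with a sweep; the peak is the room count.
Events (time:±→running): 1:+→1 2:-→0 3:+→1 4:+→2 5:-→1 5:-→0 5:+→1 6:-→0 6:+→1 7:+→2 8:-→1 8:+→2 8:+→3 9:-→2 9:-→1 9:+→2 11:+→3 11:+→4 … peak 4.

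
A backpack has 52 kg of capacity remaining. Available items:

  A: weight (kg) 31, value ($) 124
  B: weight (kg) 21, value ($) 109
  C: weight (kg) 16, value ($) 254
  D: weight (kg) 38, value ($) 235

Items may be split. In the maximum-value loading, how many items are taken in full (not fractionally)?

Order: C (254/16=15.88) > D (235/38=6.18) > B (109/21=5.19) > A (124/31=4.00)
Fill: take C (16 @ 254) → take 36/38 of D → 222.63; 52/52 used.
1 item(s) taken whole; one partial (take 36/38 of D).

1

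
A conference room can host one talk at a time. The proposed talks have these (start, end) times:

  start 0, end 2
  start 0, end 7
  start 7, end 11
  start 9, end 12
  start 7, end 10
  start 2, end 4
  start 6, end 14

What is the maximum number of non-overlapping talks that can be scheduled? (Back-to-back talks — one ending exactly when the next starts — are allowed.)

By end time: (0,2), (2,4), (0,7), (7,10), (7,11), (9,12), (6,14).
Pick (0,2); next start ≥ 2 → (2,4); next start ≥ 4 → (7,10).
Selected 3 talks.

3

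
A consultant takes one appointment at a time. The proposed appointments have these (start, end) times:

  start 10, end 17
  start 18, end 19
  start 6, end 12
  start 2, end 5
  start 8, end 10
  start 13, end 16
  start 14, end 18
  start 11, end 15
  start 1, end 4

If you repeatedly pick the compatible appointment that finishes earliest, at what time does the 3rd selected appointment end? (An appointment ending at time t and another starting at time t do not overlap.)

By end time: (1,4), (2,5), (8,10), (6,12), (11,15), (13,16), (10,17), (14,18), (18,19).
Pick (1,4); next start ≥ 4 → (8,10); next start ≥ 10 → (11,15); next start ≥ 15 → (18,19).
Selected: (1,4) (8,10) (11,15) (18,19)

15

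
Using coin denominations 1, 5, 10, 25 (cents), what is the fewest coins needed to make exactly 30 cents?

2

30 = 1×25 + 1×5
Total coins = 1 + 1 = 2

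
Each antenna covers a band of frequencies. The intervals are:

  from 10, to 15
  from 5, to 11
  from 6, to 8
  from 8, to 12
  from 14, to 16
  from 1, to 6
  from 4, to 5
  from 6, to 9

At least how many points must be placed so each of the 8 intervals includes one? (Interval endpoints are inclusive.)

Sort by right endpoint; whenever an interval is uncovered, place a point at its right end.
Sorted: [4,5] [1,6] [6,8] [6,9] [5,11] [8,12] [10,15] [14,16]
{[4,5],[1,6]} hit by 5; {[6,8],[6,9],[5,11],[8,12]} hit by 8; {[10,15],[14,16]} hit by 15.
Points: 5, 8, 15 (3 total).

3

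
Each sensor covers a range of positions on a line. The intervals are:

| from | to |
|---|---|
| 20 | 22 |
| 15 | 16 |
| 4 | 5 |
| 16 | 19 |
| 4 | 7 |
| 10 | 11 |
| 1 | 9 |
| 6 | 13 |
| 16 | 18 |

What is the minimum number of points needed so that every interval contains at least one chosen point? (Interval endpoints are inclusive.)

4

Sort by right endpoint; whenever an interval is uncovered, place a point at its right end.
By right end: [4,5]  [4,7]  [1,9]  [10,11]  [6,13]  [15,16]  [16,18]  [16,19]  [20,22]
[4,5] uncovered → point at 5; [10,11] uncovered → point at 11; [15,16] uncovered → point at 16; [20,22] uncovered → point at 22.
Points: 5, 11, 16, 22 (4 total).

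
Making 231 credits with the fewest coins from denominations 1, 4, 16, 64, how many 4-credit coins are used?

Greedy: take as many of the largest coin as possible, then repeat with the remainder.
231 − 3×64→39 − 2×16→7 − 1×4→3 − 3×1→0
Count of 4: 1

1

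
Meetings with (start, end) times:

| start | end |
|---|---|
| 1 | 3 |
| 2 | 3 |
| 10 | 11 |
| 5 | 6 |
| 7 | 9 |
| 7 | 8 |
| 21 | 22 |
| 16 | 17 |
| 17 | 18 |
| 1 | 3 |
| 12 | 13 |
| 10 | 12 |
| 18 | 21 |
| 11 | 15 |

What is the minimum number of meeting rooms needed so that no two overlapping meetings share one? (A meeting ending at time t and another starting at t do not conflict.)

The answer is the maximum number of intervals overlapping at any instant.
Events (time:±→running): 1:+→1 1:+→2 2:+→3 … peak 3.

3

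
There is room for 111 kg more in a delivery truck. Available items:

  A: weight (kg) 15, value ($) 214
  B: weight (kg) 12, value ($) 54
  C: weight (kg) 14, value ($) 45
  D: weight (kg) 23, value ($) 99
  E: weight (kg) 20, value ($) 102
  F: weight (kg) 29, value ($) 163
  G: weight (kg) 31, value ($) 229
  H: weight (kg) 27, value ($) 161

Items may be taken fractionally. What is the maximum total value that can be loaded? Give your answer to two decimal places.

Greedy by value/weight ratio, highest first.
Order: A (214/15=14.27) > G (229/31=7.39) > H (161/27=5.96) > F (163/29=5.62) > E (102/20=5.10) > B (54/12=4.50) > D (99/23=4.30) > C (45/14=3.21)
Fill: take A (15 @ 214) → take G (31 @ 229) → take H (27 @ 161) → take F (29 @ 163) → take 9/20 of E → 45.90; 111/111 used.
Total value = 812.90

812.90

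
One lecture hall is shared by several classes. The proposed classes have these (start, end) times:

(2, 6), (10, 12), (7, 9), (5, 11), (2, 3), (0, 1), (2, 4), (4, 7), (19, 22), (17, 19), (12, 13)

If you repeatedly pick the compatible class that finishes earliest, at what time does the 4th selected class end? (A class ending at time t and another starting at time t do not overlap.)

By end time: (0,1), (2,3), (2,4), (2,6), (4,7), (7,9), (5,11), (10,12), (12,13), (17,19), (19,22).
Pick (0,1); next start ≥ 1 → (2,3); next start ≥ 3 → (4,7); next start ≥ 7 → (7,9); next start ≥ 9 → (10,12); next start ≥ 12 → (12,13); next start ≥ 13 → (17,19); next start ≥ 19 → (19,22).
Selected: (0,1) (2,3) (4,7) (7,9) (10,12) (12,13) (17,19) (19,22)

9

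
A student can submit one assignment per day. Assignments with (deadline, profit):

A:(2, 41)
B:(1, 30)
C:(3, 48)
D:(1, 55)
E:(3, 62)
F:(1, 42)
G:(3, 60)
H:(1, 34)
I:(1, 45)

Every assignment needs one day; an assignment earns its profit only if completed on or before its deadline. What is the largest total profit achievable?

Sort by profit descending; place each in the latest free slot ≤ its deadline.
By profit: E(d3,62), G(d3,60), D(d1,55), C(d3,48), I(d1,45), F(d1,42), A(d2,41), H(d1,34), B(d1,30)
E→slot 3; G→slot 2; D→slot 1; C skipped; I skipped; F skipped; A skipped; H skipped; B skipped.
Profit = 55 + 60 + 62 = 177

177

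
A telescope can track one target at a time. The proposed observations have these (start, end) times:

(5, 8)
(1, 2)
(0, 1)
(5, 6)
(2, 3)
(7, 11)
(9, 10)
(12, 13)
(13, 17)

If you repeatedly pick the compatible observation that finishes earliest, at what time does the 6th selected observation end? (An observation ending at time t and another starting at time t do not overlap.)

13

Sorted by end: (0,1)  (1,2)  (2,3)  (5,6)  (5,8)  (9,10)  (7,11)  (12,13)  (13,17)
take (0,1); take (1,2); take (2,3); take (5,6); take (9,10); skip (7,11); take (12,13); take (13,17).
Selected: (0,1) (1,2) (2,3) (5,6) (9,10) (12,13) (13,17)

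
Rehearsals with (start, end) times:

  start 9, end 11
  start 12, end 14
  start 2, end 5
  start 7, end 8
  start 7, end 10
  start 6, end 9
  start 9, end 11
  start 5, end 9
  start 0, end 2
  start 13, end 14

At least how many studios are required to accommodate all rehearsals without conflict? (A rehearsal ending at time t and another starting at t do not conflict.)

starts: [0, 2, 5, 6, 7, 7, 9, 9, 12, 13]
ends:   [2, 5, 8, 9, 9, 10, 11, 11, 14, 14]
s0→1 e2→0 s2→1 e5→0 s5→1 s6→2 s7→3 s7→4  — peak 4.

4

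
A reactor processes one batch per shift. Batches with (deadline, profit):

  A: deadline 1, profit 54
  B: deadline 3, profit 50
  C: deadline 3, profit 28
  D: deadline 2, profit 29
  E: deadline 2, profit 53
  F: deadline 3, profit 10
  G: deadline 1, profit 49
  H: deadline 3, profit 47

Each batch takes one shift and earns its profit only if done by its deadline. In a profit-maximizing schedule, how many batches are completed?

Profit order: A=54 E=53 B=50 G=49 H=47 D=29 C=28 F=10
Assign: A→slot 1, E→slot 2, B→slot 3, G skipped, H skipped, D skipped, C skipped, F skipped.
Slots: [1:A] [2:E] [3:B]
3 of 8 scheduled.

3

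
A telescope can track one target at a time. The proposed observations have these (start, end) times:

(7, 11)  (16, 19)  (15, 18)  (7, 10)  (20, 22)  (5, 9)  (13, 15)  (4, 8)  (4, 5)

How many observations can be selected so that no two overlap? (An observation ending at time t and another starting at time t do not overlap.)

5

By end time: (4,5), (4,8), (5,9), (7,10), (7,11), (13,15), (15,18), (16,19), (20,22).
Pick (4,5); next start ≥ 5 → (5,9); next start ≥ 9 → (13,15); next start ≥ 15 → (15,18); next start ≥ 18 → (20,22).
Selected 5 observations.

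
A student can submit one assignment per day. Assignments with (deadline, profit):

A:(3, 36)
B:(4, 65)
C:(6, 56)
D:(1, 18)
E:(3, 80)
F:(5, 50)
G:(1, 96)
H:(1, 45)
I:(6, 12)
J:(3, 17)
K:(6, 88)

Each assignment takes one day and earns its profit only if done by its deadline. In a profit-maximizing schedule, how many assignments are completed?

Profit order: G=96 K=88 E=80 B=65 C=56 F=50 H=45 A=36 D=18 J=17 I=12
Assign: G→slot 1, K→slot 6, E→slot 3, B→slot 4, C→slot 5, F→slot 2, H skipped, A skipped, D skipped, J skipped, I skipped.
Slots: [1:G] [2:F] [3:E] [4:B] [5:C] [6:K]
6 of 11 scheduled.

6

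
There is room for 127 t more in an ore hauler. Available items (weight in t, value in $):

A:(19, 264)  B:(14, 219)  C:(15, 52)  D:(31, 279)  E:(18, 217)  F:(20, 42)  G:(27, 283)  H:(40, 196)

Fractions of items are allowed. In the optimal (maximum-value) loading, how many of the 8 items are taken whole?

5

Order: B (219/14=15.64) > A (264/19=13.89) > E (217/18=12.06) > G (283/27=10.48) > D (279/31=9.00) > H (196/40=4.90) > C (52/15=3.47) > F (42/20=2.10)
Fill: take B (14 @ 219) → take A (19 @ 264) → take E (18 @ 217) → take G (27 @ 283) → take D (31 @ 279) → take 18/40 of H → 88.20; 127/127 used.
5 item(s) taken whole; one partial (take 18/40 of H).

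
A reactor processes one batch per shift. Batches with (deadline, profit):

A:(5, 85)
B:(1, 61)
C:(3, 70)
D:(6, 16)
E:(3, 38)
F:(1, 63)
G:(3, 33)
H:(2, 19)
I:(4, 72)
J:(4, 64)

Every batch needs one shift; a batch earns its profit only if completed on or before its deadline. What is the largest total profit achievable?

Sort by profit descending; place each in the latest free slot ≤ its deadline.
By profit: A(d5,85), I(d4,72), C(d3,70), J(d4,64), F(d1,63), B(d1,61), E(d3,38), G(d3,33), H(d2,19), D(d6,16)
A→slot 5; I→slot 4; C→slot 3; J→slot 2; F→slot 1; B skipped; E skipped; G skipped; H skipped; D→slot 6.
Profit = 63 + 64 + 70 + 72 + 85 + 16 = 370

370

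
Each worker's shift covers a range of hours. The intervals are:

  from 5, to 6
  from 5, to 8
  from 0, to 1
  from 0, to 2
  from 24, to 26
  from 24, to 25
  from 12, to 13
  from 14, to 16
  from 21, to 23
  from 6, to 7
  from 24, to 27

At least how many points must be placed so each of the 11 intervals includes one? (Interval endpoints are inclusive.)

6

Sort by right endpoint; whenever an interval is uncovered, place a point at its right end.
By right end: [0,1]  [0,2]  [5,6]  [6,7]  [5,8]  [12,13]  [14,16]  [21,23]  [24,25]  [24,26]  [24,27]
[0,1] uncovered → point at 1; [5,6] uncovered → point at 6; [12,13] uncovered → point at 13; [14,16] uncovered → point at 16; [21,23] uncovered → point at 23; [24,25] uncovered → point at 25.
Points: 1, 6, 13, 16, 23, 25 (6 total).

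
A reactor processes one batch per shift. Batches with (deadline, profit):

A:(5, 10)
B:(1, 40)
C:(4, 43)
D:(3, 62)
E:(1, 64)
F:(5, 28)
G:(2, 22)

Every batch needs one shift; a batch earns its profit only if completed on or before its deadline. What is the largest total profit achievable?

219

Take jobs in profit order; each goes to the latest open slot no later than its deadline.
By profit: E(d1,64), D(d3,62), C(d4,43), B(d1,40), F(d5,28), G(d2,22), A(d5,10)
E→slot 1; D→slot 3; C→slot 4; B skipped; F→slot 5; G→slot 2; A skipped.
Profit = 64 + 22 + 62 + 43 + 28 = 219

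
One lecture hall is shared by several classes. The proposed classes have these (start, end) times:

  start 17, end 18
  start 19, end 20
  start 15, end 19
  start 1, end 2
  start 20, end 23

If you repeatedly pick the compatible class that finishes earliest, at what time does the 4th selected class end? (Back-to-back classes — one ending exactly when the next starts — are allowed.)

Greedy by earliest finish: after sorting by end time, pick each interval compatible with the last pick.
Sorted by end: (1,2)  (17,18)  (15,19)  (19,20)  (20,23)
take (1,2); take (17,18); take (19,20); take (20,23).
Selected: (1,2) (17,18) (19,20) (20,23)

23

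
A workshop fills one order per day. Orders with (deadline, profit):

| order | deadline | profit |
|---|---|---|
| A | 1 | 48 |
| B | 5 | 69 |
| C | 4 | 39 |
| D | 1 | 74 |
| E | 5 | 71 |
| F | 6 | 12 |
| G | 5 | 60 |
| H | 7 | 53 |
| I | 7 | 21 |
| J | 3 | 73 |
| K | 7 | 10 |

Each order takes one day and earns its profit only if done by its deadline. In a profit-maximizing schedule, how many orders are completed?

By profit: D(d1,74), J(d3,73), E(d5,71), B(d5,69), G(d5,60), H(d7,53), A(d1,48), C(d4,39), I(d7,21), F(d6,12), K(d7,10)
D→slot 1; J→slot 3; E→slot 5; B→slot 4; G→slot 2; H→slot 7; A skipped; C skipped; I→slot 6; F skipped; K skipped.
7 of 11 scheduled.

7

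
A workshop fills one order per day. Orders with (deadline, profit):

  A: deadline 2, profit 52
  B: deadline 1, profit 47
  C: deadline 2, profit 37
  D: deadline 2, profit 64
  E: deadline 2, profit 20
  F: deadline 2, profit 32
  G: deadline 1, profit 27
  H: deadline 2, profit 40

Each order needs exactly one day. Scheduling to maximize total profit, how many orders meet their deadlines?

Sort by profit descending; place each in the latest free slot ≤ its deadline.
Profit order: D=64 A=52 B=47 H=40 C=37 F=32 G=27 E=20
Assign: D→slot 2, A→slot 1, B skipped, H skipped, C skipped, F skipped, G skipped, E skipped.
Slots: [1:A] [2:D]
2 of 8 scheduled.

2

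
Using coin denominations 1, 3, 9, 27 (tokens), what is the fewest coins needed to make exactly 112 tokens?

6

Greedy: take as many of the largest coin as possible, then repeat with the remainder.
112 − 4×27→4 − 1×3→1 − 1×1→0
Total coins = 4 + 1 + 1 = 6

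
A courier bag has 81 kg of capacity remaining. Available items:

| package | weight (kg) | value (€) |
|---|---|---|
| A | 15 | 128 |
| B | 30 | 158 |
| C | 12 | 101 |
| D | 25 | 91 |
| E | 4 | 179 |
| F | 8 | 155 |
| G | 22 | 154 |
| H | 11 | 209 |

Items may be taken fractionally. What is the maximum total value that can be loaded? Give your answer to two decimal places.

Sort by value per unit weight and fill in that order.
Order: E (179/4=44.75) > F (155/8=19.38) > H (209/11=19.00) > A (128/15=8.53) > C (101/12=8.42) > G (154/22=7.00) > B (158/30=5.27) > D (91/25=3.64)
Fill: take E (4 @ 179) → take F (8 @ 155) → take H (11 @ 209) → take A (15 @ 128) → take C (12 @ 101) → take G (22 @ 154) → take 9/30 of B → 47.40; 81/81 used.
Total value = 973.40

973.40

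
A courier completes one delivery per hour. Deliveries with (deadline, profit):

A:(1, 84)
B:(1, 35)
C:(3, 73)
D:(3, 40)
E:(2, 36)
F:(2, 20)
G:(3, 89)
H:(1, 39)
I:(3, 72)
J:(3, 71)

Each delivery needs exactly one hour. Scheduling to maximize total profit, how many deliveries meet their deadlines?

Sort by profit descending; place each in the latest free slot ≤ its deadline.
By profit: G(d3,89), A(d1,84), C(d3,73), I(d3,72), J(d3,71), D(d3,40), H(d1,39), E(d2,36), B(d1,35), F(d2,20)
G→slot 3; A→slot 1; C→slot 2; I skipped; J skipped; D skipped; H skipped; E skipped; B skipped; F skipped.
3 of 10 scheduled.

3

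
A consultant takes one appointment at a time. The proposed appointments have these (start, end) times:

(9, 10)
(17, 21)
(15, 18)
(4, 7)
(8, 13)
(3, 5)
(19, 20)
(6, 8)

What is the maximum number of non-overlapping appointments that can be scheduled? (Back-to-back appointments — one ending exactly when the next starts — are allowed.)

By end time: (3,5), (4,7), (6,8), (9,10), (8,13), (15,18), (19,20), (17,21).
Pick (3,5); next start ≥ 5 → (6,8); next start ≥ 8 → (9,10); next start ≥ 10 → (15,18); next start ≥ 18 → (19,20).
Selected 5 appointments.

5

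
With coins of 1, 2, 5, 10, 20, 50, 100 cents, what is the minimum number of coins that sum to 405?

5

Use the largest denomination that fits, subtract, and repeat.
405 − 4×100→5 − 1×5→0
Total coins = 4 + 1 = 5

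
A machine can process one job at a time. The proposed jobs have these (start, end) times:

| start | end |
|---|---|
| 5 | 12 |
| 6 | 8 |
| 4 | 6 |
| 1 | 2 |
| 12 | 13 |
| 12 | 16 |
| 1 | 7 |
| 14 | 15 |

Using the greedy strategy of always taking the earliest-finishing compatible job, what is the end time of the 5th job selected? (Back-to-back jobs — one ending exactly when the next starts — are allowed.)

Sort by end time and greedily take each interval whose start is ≥ the last chosen end.
By end time: (1,2), (4,6), (1,7), (6,8), (5,12), (12,13), (14,15), (12,16).
Pick (1,2); next start ≥ 2 → (4,6); next start ≥ 6 → (6,8); next start ≥ 8 → (12,13); next start ≥ 13 → (14,15).
Selected: (1,2) (4,6) (6,8) (12,13) (14,15)

15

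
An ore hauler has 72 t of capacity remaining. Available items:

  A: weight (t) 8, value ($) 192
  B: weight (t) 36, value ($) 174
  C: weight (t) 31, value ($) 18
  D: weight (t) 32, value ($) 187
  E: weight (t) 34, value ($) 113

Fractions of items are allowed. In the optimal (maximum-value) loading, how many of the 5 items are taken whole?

Sort by value per unit weight and fill in that order.
Order: A (192/8=24.00) > D (187/32=5.84) > B (174/36=4.83) > E (113/34=3.32) > C (18/31=0.58)
Fill: take A (8 @ 192) → take D (32 @ 187) → take 32/36 of B → 154.67; 72/72 used.
2 item(s) taken whole; one partial (take 32/36 of B).

2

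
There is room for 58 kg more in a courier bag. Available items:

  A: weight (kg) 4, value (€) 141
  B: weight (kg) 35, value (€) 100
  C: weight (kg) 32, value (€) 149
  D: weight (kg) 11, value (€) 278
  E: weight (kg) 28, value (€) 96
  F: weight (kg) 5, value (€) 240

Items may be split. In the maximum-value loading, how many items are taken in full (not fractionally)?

4

Sort by value per unit weight and fill in that order.
Order: F (240/5=48.00) > A (141/4=35.25) > D (278/11=25.27) > C (149/32=4.66) > E (96/28=3.43) > B (100/35=2.86)
Fill: take F (5 @ 240) → take A (4 @ 141) → take D (11 @ 278) → take C (32 @ 149) → take 6/28 of E → 20.57; 58/58 used.
4 item(s) taken whole; one partial (take 6/28 of E).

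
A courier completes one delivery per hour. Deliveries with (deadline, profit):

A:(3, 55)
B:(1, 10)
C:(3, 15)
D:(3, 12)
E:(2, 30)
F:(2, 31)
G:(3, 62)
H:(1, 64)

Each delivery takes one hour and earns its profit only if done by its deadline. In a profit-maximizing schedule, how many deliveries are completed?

3

Sort by profit descending; place each in the latest free slot ≤ its deadline.
By profit: H(d1,64), G(d3,62), A(d3,55), F(d2,31), E(d2,30), C(d3,15), D(d3,12), B(d1,10)
H→slot 1; G→slot 3; A→slot 2; F skipped; E skipped; C skipped; D skipped; B skipped.
3 of 8 scheduled.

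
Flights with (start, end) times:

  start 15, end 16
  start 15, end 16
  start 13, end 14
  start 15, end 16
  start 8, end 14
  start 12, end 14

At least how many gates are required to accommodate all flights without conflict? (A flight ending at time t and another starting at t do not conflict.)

Count concurrent intervals with a sweep; the peak is the room count.
Events (time:±→running): 8:+→1 12:+→2 13:+→3 … peak 3.

3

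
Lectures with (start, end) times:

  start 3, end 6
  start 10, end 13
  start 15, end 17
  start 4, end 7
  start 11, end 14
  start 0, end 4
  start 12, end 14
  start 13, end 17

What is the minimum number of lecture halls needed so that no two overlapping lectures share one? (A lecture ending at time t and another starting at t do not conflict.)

3

Count concurrent intervals with a sweep; the peak is the room count.
Events (time:±→running): 0:+→1 3:+→2 4:-→1 4:+→2 6:-→1 7:-→0 10:+→1 11:+→2 12:+→3 … peak 3.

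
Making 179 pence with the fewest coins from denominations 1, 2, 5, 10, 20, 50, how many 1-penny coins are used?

0

179 − 3×50→29 − 1×20→9 − 1×5→4 − 2×2→0
Count of 1: 0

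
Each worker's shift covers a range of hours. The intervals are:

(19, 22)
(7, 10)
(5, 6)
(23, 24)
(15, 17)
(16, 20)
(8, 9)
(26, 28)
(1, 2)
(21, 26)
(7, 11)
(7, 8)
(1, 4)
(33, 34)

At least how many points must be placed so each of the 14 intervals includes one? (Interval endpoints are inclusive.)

Process intervals by earliest right end; each time one isn't hit yet, stab at its right endpoint.
Sorted: [1,2] [1,4] [5,6] [7,8] [8,9] [7,10] [7,11] [15,17] [16,20] [19,22] [23,24] [21,26] [26,28] [33,34]
{[1,2],[1,4]} hit by 2; {[5,6]} hit by 6; {[7,8],[8,9],[7,10],[7,11]} hit by 8; {[15,17],[16,20]} hit by 17; {[19,22]} hit by 22; {[23,24],[21,26]} hit by 24; {[26,28]} hit by 28; {[33,34]} hit by 34.
Points: 2, 6, 8, 17, 22, 24, 28, 34 (8 total).

8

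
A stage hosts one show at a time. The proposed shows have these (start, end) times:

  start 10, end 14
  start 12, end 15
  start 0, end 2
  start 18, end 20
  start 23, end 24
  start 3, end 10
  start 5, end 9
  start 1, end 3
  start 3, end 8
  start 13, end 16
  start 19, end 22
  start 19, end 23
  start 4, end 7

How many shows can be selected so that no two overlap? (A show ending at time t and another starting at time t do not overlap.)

Order by finish time; keep every interval that doesn't clash with the previous kept one.
Sorted by end: (0,2)  (1,3)  (4,7)  (3,8)  (5,9)  (3,10)  (10,14)  (12,15)  (13,16)  (18,20)  (19,22)  (19,23)  (23,24)
take (0,2); skip (1,3); take (4,7); skip (3,10); take (10,14); take (18,20); skip (19,22); skip (19,23); take (23,24).
Selected 5 shows.

5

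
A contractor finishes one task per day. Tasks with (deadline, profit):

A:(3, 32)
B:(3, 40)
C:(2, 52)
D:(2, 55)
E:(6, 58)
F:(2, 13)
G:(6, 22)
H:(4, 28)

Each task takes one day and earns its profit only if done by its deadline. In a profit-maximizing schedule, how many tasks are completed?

Take jobs in profit order; each goes to the latest open slot no later than its deadline.
By profit: E(d6,58), D(d2,55), C(d2,52), B(d3,40), A(d3,32), H(d4,28), G(d6,22), F(d2,13)
E→slot 6; D→slot 2; C→slot 1; B→slot 3; A skipped; H→slot 4; G→slot 5; F skipped.
6 of 8 scheduled.

6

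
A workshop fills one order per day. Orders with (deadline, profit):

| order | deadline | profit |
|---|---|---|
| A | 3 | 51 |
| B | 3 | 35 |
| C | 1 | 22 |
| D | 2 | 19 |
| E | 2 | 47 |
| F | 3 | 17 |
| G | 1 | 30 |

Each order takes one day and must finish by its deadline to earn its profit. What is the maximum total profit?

Take jobs in profit order; each goes to the latest open slot no later than its deadline.
Profit order: A=51 E=47 B=35 G=30 C=22 D=19 F=17
Assign: A→slot 3, E→slot 2, B→slot 1, G skipped, C skipped, D skipped, F skipped.
Slots: [1:B] [2:E] [3:A]
Profit = 35 + 47 + 51 = 133

133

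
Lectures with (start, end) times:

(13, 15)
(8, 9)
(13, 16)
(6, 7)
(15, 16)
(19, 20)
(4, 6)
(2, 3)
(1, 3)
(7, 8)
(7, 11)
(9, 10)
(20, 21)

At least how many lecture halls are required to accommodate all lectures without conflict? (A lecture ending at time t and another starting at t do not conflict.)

Events (time:±→running): 1:+→1 2:+→2 … peak 2.

2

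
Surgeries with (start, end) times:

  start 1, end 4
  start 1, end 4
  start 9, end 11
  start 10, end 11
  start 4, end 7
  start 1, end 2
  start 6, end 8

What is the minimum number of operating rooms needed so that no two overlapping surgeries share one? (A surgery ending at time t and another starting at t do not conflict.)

Count concurrent intervals with a sweep; the peak is the room count.
starts: [1, 1, 1, 4, 6, 9, 10]
ends:   [2, 4, 4, 7, 8, 11, 11]
s1→1 s1→2 s1→3  — peak 3.

3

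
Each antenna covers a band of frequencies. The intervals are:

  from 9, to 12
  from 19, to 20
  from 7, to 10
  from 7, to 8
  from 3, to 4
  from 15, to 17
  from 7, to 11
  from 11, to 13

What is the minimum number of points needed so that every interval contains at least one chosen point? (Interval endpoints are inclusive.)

5

Sorted: [3,4] [7,8] [7,10] [7,11] [9,12] [11,13] [15,17] [19,20]
{[3,4]} hit by 4; {[7,8],[7,10],[7,11]} hit by 8; {[9,12],[11,13]} hit by 12; {[15,17]} hit by 17; {[19,20]} hit by 20.
Points: 4, 8, 12, 17, 20 (5 total).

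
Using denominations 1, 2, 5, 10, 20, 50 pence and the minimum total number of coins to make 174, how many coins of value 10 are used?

0

174 − 3×50→24 − 1×20→4 − 2×2→0
Count of 10: 0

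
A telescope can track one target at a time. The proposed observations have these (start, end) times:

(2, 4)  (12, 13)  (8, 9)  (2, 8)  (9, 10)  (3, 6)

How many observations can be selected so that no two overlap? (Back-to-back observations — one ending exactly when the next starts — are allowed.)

4

Greedy by earliest finish: after sorting by end time, pick each interval compatible with the last pick.
Sorted by end: (2,4)  (3,6)  (2,8)  (8,9)  (9,10)  (12,13)
take (2,4); skip (2,8); take (8,9); take (9,10); take (12,13).
Selected 4 observations.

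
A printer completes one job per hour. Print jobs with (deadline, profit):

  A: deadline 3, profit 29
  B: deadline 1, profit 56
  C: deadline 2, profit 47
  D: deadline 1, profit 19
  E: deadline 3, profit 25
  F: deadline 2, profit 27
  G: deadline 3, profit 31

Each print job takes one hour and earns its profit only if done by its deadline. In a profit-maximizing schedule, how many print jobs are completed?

Sort by profit descending; place each in the latest free slot ≤ its deadline.
Profit order: B=56 C=47 G=31 A=29 F=27 E=25 D=19
Assign: B→slot 1, C→slot 2, G→slot 3, A skipped, F skipped, E skipped, D skipped.
Slots: [1:B] [2:C] [3:G]
3 of 7 scheduled.

3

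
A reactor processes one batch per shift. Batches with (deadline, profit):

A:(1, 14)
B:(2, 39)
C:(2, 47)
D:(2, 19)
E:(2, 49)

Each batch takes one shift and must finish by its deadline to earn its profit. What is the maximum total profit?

96

By profit: E(d2,49), C(d2,47), B(d2,39), D(d2,19), A(d1,14)
E→slot 2; C→slot 1; B skipped; D skipped; A skipped.
Profit = 47 + 49 = 96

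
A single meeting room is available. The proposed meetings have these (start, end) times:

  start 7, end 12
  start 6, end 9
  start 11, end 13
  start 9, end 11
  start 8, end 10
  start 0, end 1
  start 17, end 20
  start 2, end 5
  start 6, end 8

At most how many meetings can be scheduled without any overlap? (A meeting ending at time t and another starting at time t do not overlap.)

6

By end time: (0,1), (2,5), (6,8), (6,9), (8,10), (9,11), (7,12), (11,13), (17,20).
Pick (0,1); next start ≥ 1 → (2,5); next start ≥ 5 → (6,8); next start ≥ 8 → (8,10); next start ≥ 10 → (11,13); next start ≥ 13 → (17,20).
Selected 6 meetings.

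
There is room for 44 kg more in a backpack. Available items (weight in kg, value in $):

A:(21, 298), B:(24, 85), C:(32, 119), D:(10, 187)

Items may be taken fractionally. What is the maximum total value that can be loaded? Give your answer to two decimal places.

533.34

Ratios (sorted): D 18.70, A 14.19, C 3.72, B 3.54
take D (10 @ 187); take A (21 @ 298); take 13/32 of C → 48.34. Capacity used 44/44.
Total value = 533.34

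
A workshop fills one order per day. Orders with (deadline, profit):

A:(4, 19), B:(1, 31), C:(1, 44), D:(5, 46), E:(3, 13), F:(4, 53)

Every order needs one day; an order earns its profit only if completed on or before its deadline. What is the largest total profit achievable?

175

Sort by profit descending; place each in the latest free slot ≤ its deadline.
By profit: F(d4,53), D(d5,46), C(d1,44), B(d1,31), A(d4,19), E(d3,13)
F→slot 4; D→slot 5; C→slot 1; B skipped; A→slot 3; E→slot 2.
Profit = 44 + 13 + 19 + 53 + 46 = 175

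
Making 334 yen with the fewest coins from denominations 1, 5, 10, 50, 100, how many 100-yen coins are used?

3

Greedy: take as many of the largest coin as possible, then repeat with the remainder.
334 − 3×100→34 − 3×10→4 − 4×1→0
Count of 100: 3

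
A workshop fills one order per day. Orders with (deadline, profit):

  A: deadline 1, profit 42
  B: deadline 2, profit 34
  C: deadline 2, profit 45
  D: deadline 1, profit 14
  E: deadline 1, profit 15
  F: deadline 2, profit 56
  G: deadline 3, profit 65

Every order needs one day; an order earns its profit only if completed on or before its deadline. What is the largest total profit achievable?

Sort by profit descending; place each in the latest free slot ≤ its deadline.
Profit order: G=65 F=56 C=45 A=42 B=34 E=15 D=14
Assign: G→slot 3, F→slot 2, C→slot 1, A skipped, B skipped, E skipped, D skipped.
Slots: [1:C] [2:F] [3:G]
Profit = 45 + 56 + 65 = 166

166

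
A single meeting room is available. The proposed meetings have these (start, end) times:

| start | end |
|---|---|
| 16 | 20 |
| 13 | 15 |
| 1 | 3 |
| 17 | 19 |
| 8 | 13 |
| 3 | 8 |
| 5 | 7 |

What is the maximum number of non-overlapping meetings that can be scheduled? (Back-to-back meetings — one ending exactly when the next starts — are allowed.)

Sort by end time and greedily take each interval whose start is ≥ the last chosen end.
Sorted by end: (1,3)  (5,7)  (3,8)  (8,13)  (13,15)  (17,19)  (16,20)
take (1,3); take (5,7); take (8,13); take (13,15); take (17,19); skip (16,20).
Selected 5 meetings.

5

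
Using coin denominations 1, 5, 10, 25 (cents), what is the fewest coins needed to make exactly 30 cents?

2

30 = 1×25 + 1×5
Total coins = 1 + 1 = 2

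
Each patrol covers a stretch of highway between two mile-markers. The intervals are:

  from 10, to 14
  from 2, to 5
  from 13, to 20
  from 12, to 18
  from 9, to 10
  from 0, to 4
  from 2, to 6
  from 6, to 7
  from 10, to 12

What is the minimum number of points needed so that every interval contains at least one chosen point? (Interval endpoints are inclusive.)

4

Process intervals by earliest right end; each time one isn't hit yet, stab at its right endpoint.
Sorted: [0,4] [2,5] [2,6] [6,7] [9,10] [10,12] [10,14] [12,18] [13,20]
{[0,4],[2,5],[2,6]} hit by 4; {[6,7]} hit by 7; {[9,10],[10,12],[10,14]} hit by 10; {[12,18],[13,20]} hit by 18.
Points: 4, 7, 10, 18 (4 total).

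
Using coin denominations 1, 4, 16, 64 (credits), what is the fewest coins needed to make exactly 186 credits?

9

186 = 2×64 + 3×16 + 2×4 + 2×1
Total coins = 2 + 3 + 2 + 2 = 9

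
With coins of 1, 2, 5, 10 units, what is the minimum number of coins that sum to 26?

Use the largest denomination that fits, subtract, and repeat.
26 − 2×10→6 − 1×5→1 − 1×1→0
Total coins = 2 + 1 + 1 = 4

4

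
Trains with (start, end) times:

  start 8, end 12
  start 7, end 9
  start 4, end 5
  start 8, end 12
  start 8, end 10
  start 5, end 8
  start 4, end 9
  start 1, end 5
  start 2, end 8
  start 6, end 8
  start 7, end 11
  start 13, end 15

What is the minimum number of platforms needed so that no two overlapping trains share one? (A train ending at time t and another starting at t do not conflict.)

6

Count concurrent intervals with a sweep; the peak is the room count.
Events (time:±→running): 1:+→1 2:+→2 4:+→3 4:+→4 5:-→3 5:-→2 5:+→3 6:+→4 7:+→5 7:+→6 … peak 6.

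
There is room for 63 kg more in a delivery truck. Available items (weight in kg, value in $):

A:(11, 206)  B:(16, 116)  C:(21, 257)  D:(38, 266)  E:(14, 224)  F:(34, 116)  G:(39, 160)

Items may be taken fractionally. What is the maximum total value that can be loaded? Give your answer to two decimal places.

810.00

Order: A (206/11=18.73) > E (224/14=16.00) > C (257/21=12.24) > B (116/16=7.25) > D (266/38=7.00) > G (160/39=4.10) > F (116/34=3.41)
Fill: take A (11 @ 206) → take E (14 @ 224) → take C (21 @ 257) → take B (16 @ 116) → take 1/38 of D → 7.00; 63/63 used.
Total value = 810.00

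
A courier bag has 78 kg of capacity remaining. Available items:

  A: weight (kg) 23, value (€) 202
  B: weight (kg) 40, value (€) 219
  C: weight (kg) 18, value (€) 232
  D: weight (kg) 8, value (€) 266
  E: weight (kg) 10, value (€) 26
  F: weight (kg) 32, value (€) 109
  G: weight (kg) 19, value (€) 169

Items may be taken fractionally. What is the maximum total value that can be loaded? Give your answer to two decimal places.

Sort by value per unit weight and fill in that order.
Order: D (266/8=33.25) > C (232/18=12.89) > G (169/19=8.89) > A (202/23=8.78) > B (219/40=5.47) > F (109/32=3.41) > E (26/10=2.60)
Fill: take D (8 @ 266) → take C (18 @ 232) → take G (19 @ 169) → take A (23 @ 202) → take 10/40 of B → 54.75; 78/78 used.
Total value = 923.75

923.75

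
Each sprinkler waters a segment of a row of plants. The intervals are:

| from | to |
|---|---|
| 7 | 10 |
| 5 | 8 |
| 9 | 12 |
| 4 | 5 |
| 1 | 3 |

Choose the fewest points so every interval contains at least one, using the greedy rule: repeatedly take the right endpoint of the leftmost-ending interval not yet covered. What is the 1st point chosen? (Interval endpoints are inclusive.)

3

Sorted: [1,3] [4,5] [5,8] [7,10] [9,12]
{[1,3]} hit by 3; {[4,5],[5,8]} hit by 5; {[7,10],[9,12]} hit by 10.
Points: 3, 5, 10 (3 total).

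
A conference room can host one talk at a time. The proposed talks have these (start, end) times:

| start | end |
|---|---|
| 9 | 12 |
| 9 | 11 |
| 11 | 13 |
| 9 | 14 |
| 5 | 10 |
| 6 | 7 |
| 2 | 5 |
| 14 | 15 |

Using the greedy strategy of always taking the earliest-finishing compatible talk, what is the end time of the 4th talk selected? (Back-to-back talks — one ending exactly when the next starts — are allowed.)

By end time: (2,5), (6,7), (5,10), (9,11), (9,12), (11,13), (9,14), (14,15).
Pick (2,5); next start ≥ 5 → (6,7); next start ≥ 7 → (9,11); next start ≥ 11 → (11,13); next start ≥ 13 → (14,15).
Selected: (2,5) (6,7) (9,11) (11,13) (14,15)

13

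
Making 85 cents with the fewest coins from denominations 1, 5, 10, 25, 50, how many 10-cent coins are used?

85 − 1×50→35 − 1×25→10 − 1×10→0
Count of 10: 1

1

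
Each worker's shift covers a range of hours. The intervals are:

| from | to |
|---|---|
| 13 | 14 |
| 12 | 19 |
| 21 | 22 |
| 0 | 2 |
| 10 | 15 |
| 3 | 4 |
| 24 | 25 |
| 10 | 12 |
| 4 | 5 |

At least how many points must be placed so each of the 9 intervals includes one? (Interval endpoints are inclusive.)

Process intervals by earliest right end; each time one isn't hit yet, stab at its right endpoint.
Sorted: [0,2] [3,4] [4,5] [10,12] [13,14] [10,15] [12,19] [21,22] [24,25]
{[0,2]} hit by 2; {[3,4],[4,5]} hit by 4; {[10,12]} hit by 12; {[13,14],[10,15],[12,19]} hit by 14; {[21,22]} hit by 22; {[24,25]} hit by 25.
Points: 2, 4, 12, 14, 22, 25 (6 total).

6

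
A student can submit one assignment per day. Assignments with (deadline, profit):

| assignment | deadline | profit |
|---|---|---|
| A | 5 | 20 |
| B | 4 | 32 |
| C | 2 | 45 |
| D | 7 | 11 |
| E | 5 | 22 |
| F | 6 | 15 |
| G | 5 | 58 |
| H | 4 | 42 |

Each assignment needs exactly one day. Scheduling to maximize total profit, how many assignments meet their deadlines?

Profit order: G=58 C=45 H=42 B=32 E=22 A=20 F=15 D=11
Assign: G→slot 5, C→slot 2, H→slot 4, B→slot 3, E→slot 1, A skipped, F→slot 6, D→slot 7.
Slots: [1:E] [2:C] [3:B] [4:H] [5:G] [6:F] [7:D]
7 of 8 scheduled.

7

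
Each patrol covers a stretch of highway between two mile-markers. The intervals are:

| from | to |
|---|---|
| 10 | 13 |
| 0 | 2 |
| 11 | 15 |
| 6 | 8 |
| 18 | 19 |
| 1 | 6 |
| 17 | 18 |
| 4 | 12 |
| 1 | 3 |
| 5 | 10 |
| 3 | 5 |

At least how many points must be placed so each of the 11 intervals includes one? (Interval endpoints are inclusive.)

5

Sort by right endpoint; whenever an interval is uncovered, place a point at its right end.
Sorted: [0,2] [1,3] [3,5] [1,6] [6,8] [5,10] [4,12] [10,13] [11,15] [17,18] [18,19]
{[0,2],[1,3]} hit by 2; {[3,5],[1,6]} hit by 5; {[6,8],[5,10],[4,12]} hit by 8; {[10,13],[11,15]} hit by 13; {[17,18],[18,19]} hit by 18.
Points: 2, 5, 8, 13, 18 (5 total).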